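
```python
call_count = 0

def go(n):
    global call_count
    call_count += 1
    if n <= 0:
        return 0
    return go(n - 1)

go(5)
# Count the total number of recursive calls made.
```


go(5) calls go(4) calls ... calls go(0)
Total calls: 5 + 1 (for base case) = 6


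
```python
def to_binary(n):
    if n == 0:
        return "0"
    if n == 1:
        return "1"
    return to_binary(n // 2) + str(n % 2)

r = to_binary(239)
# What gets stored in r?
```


to_binary(239)
= to_binary(119) + "1"
= to_binary(59) + "1" + "1"
= to_binary(29) + "1" + "1" + "1"
= to_binary(14) + "1" + "1" + "1" + "1"
= to_binary(7) + "0" + "1" + "1" + "1" + "1"
= to_binary(3) + "1" + "0" + "1" + "1" + "1" + "1"
= to_binary(1) + "1" + "1" + "0" + "1" + "1" + "1" + "1"
= "1" + "1" + "1" + "0" + "1" + "1" + "1" + "1"
= "11101111"


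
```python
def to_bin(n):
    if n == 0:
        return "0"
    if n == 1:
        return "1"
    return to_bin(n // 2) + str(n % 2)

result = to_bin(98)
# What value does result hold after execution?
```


to_bin(98)
= to_bin(49) + "0"
= to_bin(24) + "1" + "0"
= to_bin(12) + "0" + "1" + "0"
= to_bin(6) + "0" + "0" + "1" + "0"
= to_bin(3) + "0" + "0" + "0" + "1" + "0"
= to_bin(1) + "1" + "0" + "0" + "0" + "1" + "0"
= "1" + "1" + "0" + "0" + "0" + "1" + "0"
= "1100010"


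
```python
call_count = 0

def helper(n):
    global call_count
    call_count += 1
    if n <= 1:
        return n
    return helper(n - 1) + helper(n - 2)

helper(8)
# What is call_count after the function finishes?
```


helper(8) calls helper(7) and helper(6); each non-base call branches into two more.
Let C(k) = total number of calls made by helper(k), including the call to helper(k) itself.
Base cases: C(0) = 1, C(1) = 1
Recurrence: C(k) = 1 + C(k-1) + C(k-2)
  C(2) = 1 + C(1) + C(0) = 1 + 1 + 1 = 3
  C(3) = 1 + C(2) + C(1) = 1 + 3 + 1 = 5
  C(4) = 1 + C(3) + C(2) = 1 + 5 + 3 = 9
  C(5) = 1 + C(4) + C(3) = 1 + 9 + 5 = 15
  C(6) = 1 + C(5) + C(4) = 1 + 15 + 9 = 25
  C(7) = 1 + C(6) + C(5) = 1 + 25 + 15 = 41
  C(8) = 1 + C(7) + C(6) = 1 + 41 + 25 = 67
Total calls = C(8) = 67


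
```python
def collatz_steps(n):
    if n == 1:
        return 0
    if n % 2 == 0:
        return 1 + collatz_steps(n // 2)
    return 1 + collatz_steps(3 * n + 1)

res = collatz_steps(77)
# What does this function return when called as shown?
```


collatz_steps(77)
77 is odd -> 3*77+1 = 232 -> collatz_steps(232)
232 is even -> collatz_steps(116)
116 is even -> collatz_steps(58)
58 is even -> collatz_steps(29)
29 is odd -> 3*29+1 = 88 -> collatz_steps(88)
88 is even -> collatz_steps(44)
44 is even -> collatz_steps(22)
22 is even -> collatz_steps(11)
11 is odd -> 3*11+1 = 34 -> collatz_steps(34)
34 is even -> collatz_steps(17)
17 is odd -> 3*17+1 = 52 -> collatz_steps(52)
52 is even -> collatz_steps(26)
26 is even -> collatz_steps(13)
13 is odd -> 3*13+1 = 40 -> collatz_steps(40)
40 is even -> collatz_steps(20)
20 is even -> collatz_steps(10)
10 is even -> collatz_steps(5)
5 is odd -> 3*5+1 = 16 -> collatz_steps(16)
16 is even -> collatz_steps(8)
8 is even -> collatz_steps(4)
4 is even -> collatz_steps(2)
2 is even -> collatz_steps(1)
Reached 1 after 22 steps
= 22


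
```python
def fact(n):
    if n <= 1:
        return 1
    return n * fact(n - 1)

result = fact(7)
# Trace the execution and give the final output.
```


fact(7)
= 7 * fact(6)
= 7 * 6 * fact(5)
= 7 * 6 * 5 * fact(4)
= 7 * 6 * 5 * 4 * fact(3)
= 7 * 6 * 5 * 4 * 3 * fact(2)
= 7 * 6 * 5 * 4 * 3 * 2 * fact(1)
= 7 * 6 * 5 * 4 * 3 * 2 * 1
= 5040


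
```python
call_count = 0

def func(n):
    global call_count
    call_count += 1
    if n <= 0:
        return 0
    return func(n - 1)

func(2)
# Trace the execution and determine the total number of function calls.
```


func(2) calls func(1) calls ... calls func(0)
Total calls: 2 + 1 (for base case) = 3


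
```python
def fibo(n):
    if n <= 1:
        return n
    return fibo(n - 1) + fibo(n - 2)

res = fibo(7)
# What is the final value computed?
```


fibo(7)
= fibo(6) + fibo(5)
= (fibo(5) + fibo(4)) + fibo(5)
Computing bottom-up: fibo(0)=0, fibo(1)=1, fibo(2)=1, fibo(3)=2, fibo(4)=3, fibo(5)=5, fibo(6)=8, fibo(7)=13
= 13


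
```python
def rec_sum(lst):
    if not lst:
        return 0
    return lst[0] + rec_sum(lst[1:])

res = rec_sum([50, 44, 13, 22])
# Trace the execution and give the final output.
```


rec_sum([50, 44, 13, 22])
= 50 + rec_sum([44, 13, 22])
= 50 + 44 + rec_sum([13, 22])
= 50 + 44 + 13 + rec_sum([22])
= 50 + 44 + 13 + 22 + rec_sum([])
= 50 + 44 + 13 + 22 + 0
= 129


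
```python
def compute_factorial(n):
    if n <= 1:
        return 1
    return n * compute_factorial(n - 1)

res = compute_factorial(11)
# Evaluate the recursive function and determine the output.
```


compute_factorial(11)
= 11 * compute_factorial(10)
= 11 * 10 * compute_factorial(9)
= 11 * 10 * 9 * compute_factorial(8)
= 11 * 10 * 9 * 8 * compute_factorial(7)
= 11 * 10 * 9 * 8 * 7 * compute_factorial(6)
= 11 * 10 * 9 * 8 * 7 * 6 * compute_factorial(5)
= 11 * 10 * 9 * 8 * 7 * 6 * 5 * compute_factorial(4)
= 11 * 10 * 9 * 8 * 7 * 6 * 5 * 4 * compute_factorial(3)
= 11 * 10 * 9 * 8 * 7 * 6 * 5 * 4 * 3 * compute_factorial(2)
= 11 * 10 * 9 * 8 * 7 * 6 * 5 * 4 * 3 * 2 * compute_factorial(1)
= 11 * 10 * 9 * 8 * 7 * 6 * 5 * 4 * 3 * 2 * 1
= 39916800


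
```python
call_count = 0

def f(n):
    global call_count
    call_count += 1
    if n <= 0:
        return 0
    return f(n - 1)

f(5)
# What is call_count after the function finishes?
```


f(5) calls f(4) calls ... calls f(0)
Total calls: 5 + 1 (for base case) = 6


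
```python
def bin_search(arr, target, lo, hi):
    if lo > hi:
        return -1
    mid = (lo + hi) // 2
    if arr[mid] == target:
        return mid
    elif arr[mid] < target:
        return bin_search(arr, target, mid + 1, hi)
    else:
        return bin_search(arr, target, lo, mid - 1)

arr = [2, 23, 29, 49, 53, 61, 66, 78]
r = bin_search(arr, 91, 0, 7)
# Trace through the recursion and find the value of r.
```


bin_search(arr, 91, 0, 7)
lo=0, hi=7, mid=3, arr[mid]=49
49 < 91, search right half
lo=4, hi=7, mid=5, arr[mid]=61
61 < 91, search right half
lo=6, hi=7, mid=6, arr[mid]=66
66 < 91, search right half
lo=7, hi=7, mid=7, arr[mid]=78
78 < 91, search right half
lo > hi, target not found, return -1
= -1


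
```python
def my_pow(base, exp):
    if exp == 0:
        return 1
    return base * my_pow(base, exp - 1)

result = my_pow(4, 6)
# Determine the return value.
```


my_pow(4, 6)
= 4 * my_pow(4, 5)
= 4 * 4 * my_pow(4, 4)
= 4 * 4 * 4 * my_pow(4, 3)
= 4 * 4 * 4 * 4 * my_pow(4, 2)
= 4 * 4 * 4 * 4 * 4 * my_pow(4, 1)
= 4 * 4 * 4 * 4 * 4 * 4 * my_pow(4, 0)
= 4 * 4 * 4 * 4 * 4 * 4 * 1
= 4096


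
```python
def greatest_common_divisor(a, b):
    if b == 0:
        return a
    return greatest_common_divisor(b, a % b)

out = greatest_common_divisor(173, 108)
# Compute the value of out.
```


greatest_common_divisor(173, 108)
= greatest_common_divisor(108, 173 % 108) = greatest_common_divisor(108, 65)
= greatest_common_divisor(65, 108 % 65) = greatest_common_divisor(65, 43)
= greatest_common_divisor(43, 65 % 43) = greatest_common_divisor(43, 22)
= greatest_common_divisor(22, 43 % 22) = greatest_common_divisor(22, 21)
= greatest_common_divisor(21, 22 % 21) = greatest_common_divisor(21, 1)
= greatest_common_divisor(1, 21 % 1) = greatest_common_divisor(1, 0)
b == 0, return a = 1


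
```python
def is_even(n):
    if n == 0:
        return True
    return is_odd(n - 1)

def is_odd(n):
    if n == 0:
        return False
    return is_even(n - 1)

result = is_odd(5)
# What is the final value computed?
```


is_odd(5)
= is_even(4)
= is_odd(3)
= is_even(2)
= is_odd(1)
= is_even(0)
n == 0: return True
= True


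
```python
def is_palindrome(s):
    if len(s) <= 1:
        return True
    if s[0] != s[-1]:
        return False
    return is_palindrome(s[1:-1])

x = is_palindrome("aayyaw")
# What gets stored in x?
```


is_palindrome("aayyaw")
"aayyaw": s[0]='a' != s[-1]='w' -> False
= False


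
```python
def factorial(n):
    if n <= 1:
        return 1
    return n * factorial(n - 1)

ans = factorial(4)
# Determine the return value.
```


factorial(4)
= 4 * factorial(3)
= 4 * 3 * factorial(2)
= 4 * 3 * 2 * factorial(1)
= 4 * 3 * 2 * 1
= 24


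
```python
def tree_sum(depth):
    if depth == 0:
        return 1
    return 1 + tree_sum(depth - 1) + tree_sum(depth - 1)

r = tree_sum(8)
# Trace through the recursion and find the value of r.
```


tree_sum(8)
= 1 + tree_sum(7) + tree_sum(7)
= 1 + 2 * tree_sum(7)
tree_sum(k) = 2^(k+1) - 1
tree_sum(0) = 1
tree_sum(1) = 3
tree_sum(2) = 7
tree_sum(3) = 15
tree_sum(4) = 31
tree_sum(8) = 2^9 - 1 = 511


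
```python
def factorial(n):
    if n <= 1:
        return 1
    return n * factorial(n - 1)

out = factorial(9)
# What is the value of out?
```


factorial(9)
= 9 * factorial(8)
= 9 * 8 * factorial(7)
= 9 * 8 * 7 * factorial(6)
= 9 * 8 * 7 * 6 * factorial(5)
= 9 * 8 * 7 * 6 * 5 * factorial(4)
= 9 * 8 * 7 * 6 * 5 * 4 * factorial(3)
= 9 * 8 * 7 * 6 * 5 * 4 * 3 * factorial(2)
= 9 * 8 * 7 * 6 * 5 * 4 * 3 * 2 * factorial(1)
= 9 * 8 * 7 * 6 * 5 * 4 * 3 * 2 * 1
= 362880


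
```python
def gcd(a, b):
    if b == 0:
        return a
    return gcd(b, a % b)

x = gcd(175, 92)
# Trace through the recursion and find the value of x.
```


gcd(175, 92)
= gcd(92, 175 % 92) = gcd(92, 83)
= gcd(83, 92 % 83) = gcd(83, 9)
= gcd(9, 83 % 9) = gcd(9, 2)
= gcd(2, 9 % 2) = gcd(2, 1)
= gcd(1, 2 % 1) = gcd(1, 0)
b == 0, return a = 1


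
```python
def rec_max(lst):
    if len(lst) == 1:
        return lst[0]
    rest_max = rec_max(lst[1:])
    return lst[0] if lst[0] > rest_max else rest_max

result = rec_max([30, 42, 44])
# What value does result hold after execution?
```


rec_max([30, 42, 44])
= compare 30 with rec_max([42, 44])
= compare 42 with rec_max([44])
Base: rec_max([44]) = 44
compare 42 with 44: max = 44
compare 30 with 44: max = 44
= 44


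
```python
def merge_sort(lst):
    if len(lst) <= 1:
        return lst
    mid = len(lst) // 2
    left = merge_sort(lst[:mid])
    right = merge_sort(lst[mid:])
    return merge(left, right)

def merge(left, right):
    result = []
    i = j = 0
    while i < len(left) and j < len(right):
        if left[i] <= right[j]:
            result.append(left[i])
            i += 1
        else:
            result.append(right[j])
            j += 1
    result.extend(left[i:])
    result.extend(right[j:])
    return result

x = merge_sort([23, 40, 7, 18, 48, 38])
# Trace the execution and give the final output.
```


merge_sort([23, 40, 7, 18, 48, 38])
Split into [23, 40, 7] and [18, 48, 38]
Left sorted: [7, 23, 40]
Right sorted: [18, 38, 48]
Merge [7, 23, 40] and [18, 38, 48]
= [7, 18, 23, 38, 40, 48]


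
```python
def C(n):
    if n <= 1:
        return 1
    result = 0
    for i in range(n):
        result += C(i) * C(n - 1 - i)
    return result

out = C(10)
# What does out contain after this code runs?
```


C(10)
= sum of C(i) * C(10-1-i) for i in 0..9
First compute sub-values bottom-up:
  C(0) = 1, C(1) = 1
  C(2) = 1*1 + 1*1 = 2
  C(3) = 1*2 + 1*1 + 2*1 = 5
  C(4) = 1*5 + 1*2 + 2*1 + 5*1 = 14
  C(5) = 1*14 + 1*5 + 2*2 + 5*1 + 14*1 = 42
  C(6) = 1*42 + 1*14 + 2*5 + 5*2 + 14*1 + 42*1 = 132
  C(7) = 1*132 + 1*42 + 2*14 + 5*5 + 14*2 + 42*1 + 132*1 = 429
  C(8) = 1*429 + 1*132 + 2*42 + 5*14 + 14*5 + 42*2 + 132*1 + 429*1 = 1430
  C(9) = 1*1430 + 1*429 + 2*132 + 5*42 + 14*14 + 42*5 + 132*2 + 429*1 + 1430*1 = 4862
Now C(10):
  C(0)*C(9) = 1*4862 = 4862
  C(1)*C(8) = 1*1430 = 1430
  C(2)*C(7) = 2*429 = 858
  C(3)*C(6) = 5*132 = 660
  C(4)*C(5) = 14*42 = 588
  C(5)*C(4) = 42*14 = 588
  C(6)*C(3) = 132*5 = 660
  C(7)*C(2) = 429*2 = 858
  C(8)*C(1) = 1430*1 = 1430
  C(9)*C(0) = 4862*1 = 4862
= 4862 + 1430 + 858 + 660 + 588 + 588 + 660 + 858 + 1430 + 4862
= 16796


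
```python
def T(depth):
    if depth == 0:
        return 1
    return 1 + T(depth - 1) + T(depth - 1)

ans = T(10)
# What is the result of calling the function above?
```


T(10)
= 1 + T(9) + T(9)
= 1 + 2 * T(9)
T(k) = 2^(k+1) - 1
T(0) = 1
T(1) = 3
T(2) = 7
T(3) = 15
T(4) = 31
T(10) = 2^11 - 1 = 2047


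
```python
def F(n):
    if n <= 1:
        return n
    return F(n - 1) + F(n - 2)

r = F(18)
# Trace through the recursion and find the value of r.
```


F(18)
= F(17) + F(16)
= (F(16) + F(15)) + F(16)
Computing bottom-up: F(0)=0, F(1)=1, F(2)=1, F(3)=2, F(4)=3, F(5)=5, F(6)=8, F(7)=13, F(8)=21, F(9)=34, F(10)=55, F(11)=89, F(12)=144, F(13)=233, F(14)=377, F(15)=610, F(16)=987, F(17)=1597, F(18)=2584
= 2584


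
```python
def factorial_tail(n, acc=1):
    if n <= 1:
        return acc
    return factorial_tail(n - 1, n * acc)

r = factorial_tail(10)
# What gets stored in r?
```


factorial_tail(10, 1)
= factorial_tail(9, 10 * 1) = factorial_tail(9, 10)
= factorial_tail(8, 9 * 10) = factorial_tail(8, 90)
= factorial_tail(7, 8 * 90) = factorial_tail(7, 720)
= factorial_tail(6, 7 * 720) = factorial_tail(6, 5040)
= factorial_tail(5, 6 * 5040) = factorial_tail(5, 30240)
= factorial_tail(4, 5 * 30240) = factorial_tail(4, 151200)
= factorial_tail(3, 4 * 151200) = factorial_tail(3, 604800)
= factorial_tail(2, 3 * 604800) = factorial_tail(2, 1814400)
= factorial_tail(1, 2 * 1814400) = factorial_tail(1, 3628800)
n <= 1, return acc = 3628800


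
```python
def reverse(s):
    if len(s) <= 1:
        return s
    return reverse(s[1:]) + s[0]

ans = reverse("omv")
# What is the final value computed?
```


reverse("omv")
= reverse("mv") + "o"
= reverse("v") + "m" + "o"
= "v" + "m" + "o"
= "vmo"


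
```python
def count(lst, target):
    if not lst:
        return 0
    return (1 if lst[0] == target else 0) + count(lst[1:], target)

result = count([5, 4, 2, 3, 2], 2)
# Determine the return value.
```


count([5, 4, 2, 3, 2], 2)
lst[0]=5 != 2: 0 + count([4, 2, 3, 2], 2)
lst[0]=4 != 2: 0 + count([2, 3, 2], 2)
lst[0]=2 == 2: 1 + count([3, 2], 2)
lst[0]=3 != 2: 0 + count([2], 2)
lst[0]=2 == 2: 1 + count([], 2)
= 2


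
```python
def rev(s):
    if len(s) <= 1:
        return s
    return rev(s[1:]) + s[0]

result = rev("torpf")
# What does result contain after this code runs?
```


rev("torpf")
= rev("orpf") + "t"
= rev("rpf") + "o" + "t"
= rev("pf") + "r" + "o" + "t"
= rev("f") + "p" + "r" + "o" + "t"
= "f" + "p" + "r" + "o" + "t"
= "fprot"


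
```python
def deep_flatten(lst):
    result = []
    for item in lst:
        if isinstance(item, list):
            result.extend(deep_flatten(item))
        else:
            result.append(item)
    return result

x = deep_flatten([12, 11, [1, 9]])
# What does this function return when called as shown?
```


deep_flatten([12, 11, [1, 9]])
Processing each element:
  12 is not a list -> append 12
  11 is not a list -> append 11
  [1, 9] is a list -> deep_flatten recursively -> [1, 9]
= [12, 11, 1, 9]


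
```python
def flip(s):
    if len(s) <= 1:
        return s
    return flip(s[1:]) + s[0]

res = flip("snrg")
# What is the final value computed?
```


flip("snrg")
= flip("nrg") + "s"
= flip("rg") + "n" + "s"
= flip("g") + "r" + "n" + "s"
= "g" + "r" + "n" + "s"
= "grns"


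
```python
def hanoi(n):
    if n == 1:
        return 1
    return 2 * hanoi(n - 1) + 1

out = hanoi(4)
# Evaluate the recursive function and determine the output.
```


hanoi(4)
= 2 * hanoi(3) + 1
= 2 * (2 * hanoi(2) + 1) + 1
= 2 * (2 * (2 * hanoi(1) + 1) + 1) + 1
Now compute bottom-up:
hanoi(1) = 1
hanoi(2) = 2 * 1 + 1 = 3
hanoi(3) = 2 * 3 + 1 = 7
hanoi(4) = 2 * 7 + 1 = 15
= 15


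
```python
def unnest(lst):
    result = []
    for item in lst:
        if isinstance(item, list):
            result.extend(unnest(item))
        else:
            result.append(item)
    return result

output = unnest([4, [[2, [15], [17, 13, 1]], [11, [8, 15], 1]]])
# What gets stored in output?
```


unnest([4, [[2, [15], [17, 13, 1]], [11, [8, 15], 1]]])
Processing each element:
  4 is not a list -> append 4
  [[2, [15], [17, 13, 1]], [11, [8, 15], 1]] is a list -> unnest recursively -> [2, 15, 17, 13, 1, 11, 8, 15, 1]
= [4, 2, 15, 17, 13, 1, 11, 8, 15, 1]


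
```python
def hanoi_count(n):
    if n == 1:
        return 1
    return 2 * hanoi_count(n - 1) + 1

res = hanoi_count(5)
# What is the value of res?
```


hanoi_count(5)
= 2 * hanoi_count(4) + 1
= 2 * (2 * hanoi_count(3) + 1) + 1
= 2 * (2 * (2 * hanoi_count(2) + 1) + 1) + 1
= 2 * (2 * (2 * (2 * hanoi_count(1) + 1) + 1) + 1) + 1
Now compute bottom-up:
hanoi_count(1) = 1
hanoi_count(2) = 2 * 1 + 1 = 3
hanoi_count(3) = 2 * 3 + 1 = 7
hanoi_count(4) = 2 * 7 + 1 = 15
hanoi_count(5) = 2 * 15 + 1 = 31
= 31


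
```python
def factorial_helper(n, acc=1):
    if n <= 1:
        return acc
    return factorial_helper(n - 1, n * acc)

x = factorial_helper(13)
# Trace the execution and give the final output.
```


factorial_helper(13, 1)
= factorial_helper(12, 13 * 1) = factorial_helper(12, 13)
= factorial_helper(11, 12 * 13) = factorial_helper(11, 156)
= factorial_helper(10, 11 * 156) = factorial_helper(10, 1716)
= factorial_helper(9, 10 * 1716) = factorial_helper(9, 17160)
= factorial_helper(8, 9 * 17160) = factorial_helper(8, 154440)
= factorial_helper(7, 8 * 154440) = factorial_helper(7, 1235520)
= factorial_helper(6, 7 * 1235520) = factorial_helper(6, 8648640)
= factorial_helper(5, 6 * 8648640) = factorial_helper(5, 51891840)
= factorial_helper(4, 5 * 51891840) = factorial_helper(4, 259459200)
= factorial_helper(3, 4 * 259459200) = factorial_helper(3, 1037836800)
= factorial_helper(2, 3 * 1037836800) = factorial_helper(2, 3113510400)
= factorial_helper(1, 2 * 3113510400) = factorial_helper(1, 6227020800)
n <= 1, return acc = 6227020800


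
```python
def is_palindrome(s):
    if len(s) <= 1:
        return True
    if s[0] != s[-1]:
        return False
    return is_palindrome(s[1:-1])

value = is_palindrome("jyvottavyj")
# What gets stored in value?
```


is_palindrome("jyvottavyj")
"jyvottavyj": s[0]='j' == s[-1]='j' -> is_palindrome("yvottavy")
"yvottavy": s[0]='y' == s[-1]='y' -> is_palindrome("vottav")
"vottav": s[0]='v' == s[-1]='v' -> is_palindrome("otta")
"otta": s[0]='o' != s[-1]='a' -> False
= False


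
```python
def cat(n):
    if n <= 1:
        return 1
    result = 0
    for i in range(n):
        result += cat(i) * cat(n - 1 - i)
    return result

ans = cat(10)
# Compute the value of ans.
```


cat(10)
= sum of cat(i) * cat(10-1-i) for i in 0..9
First compute sub-values bottom-up:
  cat(0) = 1, cat(1) = 1
  cat(2) = 1*1 + 1*1 = 2
  cat(3) = 1*2 + 1*1 + 2*1 = 5
  cat(4) = 1*5 + 1*2 + 2*1 + 5*1 = 14
  cat(5) = 1*14 + 1*5 + 2*2 + 5*1 + 14*1 = 42
  cat(6) = 1*42 + 1*14 + 2*5 + 5*2 + 14*1 + 42*1 = 132
  cat(7) = 1*132 + 1*42 + 2*14 + 5*5 + 14*2 + 42*1 + 132*1 = 429
  cat(8) = 1*429 + 1*132 + 2*42 + 5*14 + 14*5 + 42*2 + 132*1 + 429*1 = 1430
  cat(9) = 1*1430 + 1*429 + 2*132 + 5*42 + 14*14 + 42*5 + 132*2 + 429*1 + 1430*1 = 4862
Now cat(10):
  cat(0)*cat(9) = 1*4862 = 4862
  cat(1)*cat(8) = 1*1430 = 1430
  cat(2)*cat(7) = 2*429 = 858
  cat(3)*cat(6) = 5*132 = 660
  cat(4)*cat(5) = 14*42 = 588
  cat(5)*cat(4) = 42*14 = 588
  cat(6)*cat(3) = 132*5 = 660
  cat(7)*cat(2) = 429*2 = 858
  cat(8)*cat(1) = 1430*1 = 1430
  cat(9)*cat(0) = 4862*1 = 4862
= 4862 + 1430 + 858 + 660 + 588 + 588 + 660 + 858 + 1430 + 4862
= 16796


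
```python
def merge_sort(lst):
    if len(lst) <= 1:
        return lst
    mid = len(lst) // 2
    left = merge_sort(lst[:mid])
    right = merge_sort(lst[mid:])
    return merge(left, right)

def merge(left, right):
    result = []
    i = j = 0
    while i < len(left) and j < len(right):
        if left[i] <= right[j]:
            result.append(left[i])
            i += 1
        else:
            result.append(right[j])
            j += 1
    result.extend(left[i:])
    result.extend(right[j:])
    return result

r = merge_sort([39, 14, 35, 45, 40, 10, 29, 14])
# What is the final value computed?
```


merge_sort([39, 14, 35, 45, 40, 10, 29, 14])
Split into [39, 14, 35, 45] and [40, 10, 29, 14]
Left sorted: [14, 35, 39, 45]
Right sorted: [10, 14, 29, 40]
Merge [14, 35, 39, 45] and [10, 14, 29, 40]
= [10, 14, 14, 29, 35, 39, 40, 45]


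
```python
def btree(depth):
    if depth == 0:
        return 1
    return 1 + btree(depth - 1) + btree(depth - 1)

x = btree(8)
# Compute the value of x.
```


btree(8)
= 1 + btree(7) + btree(7)
= 1 + 2 * btree(7)
btree(k) = 2^(k+1) - 1
btree(0) = 1
btree(1) = 3
btree(2) = 7
btree(3) = 15
btree(4) = 31
btree(8) = 2^9 - 1 = 511


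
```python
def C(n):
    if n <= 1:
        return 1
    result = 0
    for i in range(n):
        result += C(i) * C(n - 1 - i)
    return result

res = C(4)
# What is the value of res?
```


C(4)
= sum of C(i) * C(4-1-i) for i in 0..3
First compute sub-values bottom-up:
  C(0) = 1, C(1) = 1
  C(2) = 1*1 + 1*1 = 2
  C(3) = 1*2 + 1*1 + 2*1 = 5
Now C(4):
  C(0)*C(3) = 1*5 = 5
  C(1)*C(2) = 1*2 = 2
  C(2)*C(1) = 2*1 = 2
  C(3)*C(0) = 5*1 = 5
= 5 + 2 + 2 + 5
= 14


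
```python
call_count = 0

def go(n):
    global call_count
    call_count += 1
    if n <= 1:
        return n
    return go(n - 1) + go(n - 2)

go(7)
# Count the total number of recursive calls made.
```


go(7) calls go(6) and go(5); each non-base call branches into two more.
Let C(k) = total number of calls made by go(k), including the call to go(k) itself.
Base cases: C(0) = 1, C(1) = 1
Recurrence: C(k) = 1 + C(k-1) + C(k-2)
  C(2) = 1 + C(1) + C(0) = 1 + 1 + 1 = 3
  C(3) = 1 + C(2) + C(1) = 1 + 3 + 1 = 5
  C(4) = 1 + C(3) + C(2) = 1 + 5 + 3 = 9
  C(5) = 1 + C(4) + C(3) = 1 + 9 + 5 = 15
  C(6) = 1 + C(5) + C(4) = 1 + 15 + 9 = 25
  C(7) = 1 + C(6) + C(5) = 1 + 25 + 15 = 41
Total calls = C(7) = 41


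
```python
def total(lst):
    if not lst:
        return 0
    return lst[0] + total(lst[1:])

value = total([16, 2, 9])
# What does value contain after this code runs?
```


total([16, 2, 9])
= 16 + total([2, 9])
= 16 + 2 + total([9])
= 16 + 2 + 9 + total([])
= 16 + 2 + 9 + 0
= 27


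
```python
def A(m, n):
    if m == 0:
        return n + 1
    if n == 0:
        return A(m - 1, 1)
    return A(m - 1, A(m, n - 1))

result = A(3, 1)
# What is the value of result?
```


A(3, 1)
= A(2, A(3, 0))
First compute A(3, 0) = 5
= A(2, 5)
= 13


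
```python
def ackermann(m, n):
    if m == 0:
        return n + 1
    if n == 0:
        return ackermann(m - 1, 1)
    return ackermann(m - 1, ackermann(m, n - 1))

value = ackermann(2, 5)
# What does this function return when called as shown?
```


ackermann(2, 5)
= ackermann(1, ackermann(2, 4))
First compute ackermann(2, 4) = 11
= ackermann(1, 11)
= 13


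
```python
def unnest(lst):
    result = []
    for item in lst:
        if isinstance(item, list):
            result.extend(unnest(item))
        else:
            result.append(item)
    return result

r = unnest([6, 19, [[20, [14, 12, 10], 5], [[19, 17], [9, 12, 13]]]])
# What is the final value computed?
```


unnest([6, 19, [[20, [14, 12, 10], 5], [[19, 17], [9, 12, 13]]]])
Processing each element:
  6 is not a list -> append 6
  19 is not a list -> append 19
  [[20, [14, 12, 10], 5], [[19, 17], [9, 12, 13]]] is a list -> unnest recursively -> [20, 14, 12, 10, 5, 19, 17, 9, 12, 13]
= [6, 19, 20, 14, 12, 10, 5, 19, 17, 9, 12, 13]


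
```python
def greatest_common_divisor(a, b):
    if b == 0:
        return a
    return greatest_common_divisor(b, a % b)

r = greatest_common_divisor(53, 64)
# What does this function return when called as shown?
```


greatest_common_divisor(53, 64)
= greatest_common_divisor(64, 53 % 64) = greatest_common_divisor(64, 53)
= greatest_common_divisor(53, 64 % 53) = greatest_common_divisor(53, 11)
= greatest_common_divisor(11, 53 % 11) = greatest_common_divisor(11, 9)
= greatest_common_divisor(9, 11 % 9) = greatest_common_divisor(9, 2)
= greatest_common_divisor(2, 9 % 2) = greatest_common_divisor(2, 1)
= greatest_common_divisor(1, 2 % 1) = greatest_common_divisor(1, 0)
b == 0, return a = 1


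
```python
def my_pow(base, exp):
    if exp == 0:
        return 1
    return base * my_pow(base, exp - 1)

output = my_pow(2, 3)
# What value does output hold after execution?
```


my_pow(2, 3)
= 2 * my_pow(2, 2)
= 2 * 2 * my_pow(2, 1)
= 2 * 2 * 2 * my_pow(2, 0)
= 2 * 2 * 2 * 1
= 8


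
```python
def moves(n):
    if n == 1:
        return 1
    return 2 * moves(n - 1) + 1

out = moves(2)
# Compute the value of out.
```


moves(2)
= 2 * moves(1) + 1
Now compute bottom-up:
moves(1) = 1
moves(2) = 2 * 1 + 1 = 3
= 3


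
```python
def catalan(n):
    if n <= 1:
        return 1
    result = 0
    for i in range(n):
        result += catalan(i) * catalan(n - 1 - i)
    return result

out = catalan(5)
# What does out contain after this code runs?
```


catalan(5)
= sum of catalan(i) * catalan(5-1-i) for i in 0..4
First compute sub-values bottom-up:
  catalan(0) = 1, catalan(1) = 1
  catalan(2) = 1*1 + 1*1 = 2
  catalan(3) = 1*2 + 1*1 + 2*1 = 5
  catalan(4) = 1*5 + 1*2 + 2*1 + 5*1 = 14
Now catalan(5):
  catalan(0)*catalan(4) = 1*14 = 14
  catalan(1)*catalan(3) = 1*5 = 5
  catalan(2)*catalan(2) = 2*2 = 4
  catalan(3)*catalan(1) = 5*1 = 5
  catalan(4)*catalan(0) = 14*1 = 14
= 14 + 5 + 4 + 5 + 14
= 42


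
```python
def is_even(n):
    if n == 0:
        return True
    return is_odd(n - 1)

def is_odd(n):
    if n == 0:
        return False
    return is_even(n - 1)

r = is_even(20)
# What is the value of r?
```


is_even(20)
= is_odd(19)
= is_even(18)
= is_odd(17)
= is_even(16)
= is_odd(15)
= is_even(14)
= is_odd(13)
= is_even(12)
= is_odd(11)
= is_even(10)
= is_odd(9)
= is_even(8)
= is_odd(7)
= is_even(6)
= is_odd(5)
= is_even(4)
= is_odd(3)
= is_even(2)
= is_odd(1)
= is_even(0)
n == 0: return True
= True


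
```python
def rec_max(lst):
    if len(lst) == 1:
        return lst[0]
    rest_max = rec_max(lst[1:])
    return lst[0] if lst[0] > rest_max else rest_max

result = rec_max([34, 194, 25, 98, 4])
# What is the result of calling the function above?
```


rec_max([34, 194, 25, 98, 4])
= compare 34 with rec_max([194, 25, 98, 4])
= compare 194 with rec_max([25, 98, 4])
= compare 25 with rec_max([98, 4])
= compare 98 with rec_max([4])
Base: rec_max([4]) = 4
compare 98 with 4: max = 98
compare 25 with 98: max = 98
compare 194 with 98: max = 194
compare 34 with 194: max = 194
= 194


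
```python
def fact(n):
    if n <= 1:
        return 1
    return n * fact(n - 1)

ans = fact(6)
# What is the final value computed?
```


fact(6)
= 6 * fact(5)
= 6 * 5 * fact(4)
= 6 * 5 * 4 * fact(3)
= 6 * 5 * 4 * 3 * fact(2)
= 6 * 5 * 4 * 3 * 2 * fact(1)
= 6 * 5 * 4 * 3 * 2 * 1
= 720


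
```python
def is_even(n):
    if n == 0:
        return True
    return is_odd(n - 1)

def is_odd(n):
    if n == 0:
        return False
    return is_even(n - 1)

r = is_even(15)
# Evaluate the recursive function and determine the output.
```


is_even(15)
= is_odd(14)
= is_even(13)
= is_odd(12)
= is_even(11)
= is_odd(10)
= is_even(9)
= is_odd(8)
= is_even(7)
= is_odd(6)
= is_even(5)
= is_odd(4)
= is_even(3)
= is_odd(2)
= is_even(1)
= is_odd(0)
n == 0: return False
= False


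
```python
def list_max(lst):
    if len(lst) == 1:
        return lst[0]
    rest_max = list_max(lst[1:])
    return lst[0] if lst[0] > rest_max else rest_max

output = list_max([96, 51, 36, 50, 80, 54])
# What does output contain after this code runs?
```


list_max([96, 51, 36, 50, 80, 54])
= compare 96 with list_max([51, 36, 50, 80, 54])
= compare 51 with list_max([36, 50, 80, 54])
= compare 36 with list_max([50, 80, 54])
= compare 50 with list_max([80, 54])
= compare 80 with list_max([54])
Base: list_max([54]) = 54
compare 80 with 54: max = 80
compare 50 with 80: max = 80
compare 36 with 80: max = 80
compare 51 with 80: max = 80
compare 96 with 80: max = 96
= 96


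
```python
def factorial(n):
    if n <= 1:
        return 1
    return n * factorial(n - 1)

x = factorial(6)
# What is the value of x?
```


factorial(6)
= 6 * factorial(5)
= 6 * 5 * factorial(4)
= 6 * 5 * 4 * factorial(3)
= 6 * 5 * 4 * 3 * factorial(2)
= 6 * 5 * 4 * 3 * 2 * factorial(1)
= 6 * 5 * 4 * 3 * 2 * 1
= 720


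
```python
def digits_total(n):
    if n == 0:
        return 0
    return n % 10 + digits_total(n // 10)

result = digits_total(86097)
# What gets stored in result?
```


digits_total(86097)
= 7 + digits_total(8609)
= 7 + 9 + digits_total(860)
= 7 + 9 + 0 + digits_total(86)
= 7 + 9 + 0 + 6 + digits_total(8)
= 7 + 9 + 0 + 6 + 8 + digits_total(0)
= 7 + 9 + 0 + 6 + 8 + 0
= 30


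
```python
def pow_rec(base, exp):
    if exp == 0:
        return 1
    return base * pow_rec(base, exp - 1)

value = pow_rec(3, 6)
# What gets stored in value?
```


pow_rec(3, 6)
= 3 * pow_rec(3, 5)
= 3 * 3 * pow_rec(3, 4)
= 3 * 3 * 3 * pow_rec(3, 3)
= 3 * 3 * 3 * 3 * pow_rec(3, 2)
= 3 * 3 * 3 * 3 * 3 * pow_rec(3, 1)
= 3 * 3 * 3 * 3 * 3 * 3 * pow_rec(3, 0)
= 3 * 3 * 3 * 3 * 3 * 3 * 1
= 729


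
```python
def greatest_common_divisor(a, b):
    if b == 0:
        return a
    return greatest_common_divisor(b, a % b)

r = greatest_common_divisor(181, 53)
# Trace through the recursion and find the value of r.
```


greatest_common_divisor(181, 53)
= greatest_common_divisor(53, 181 % 53) = greatest_common_divisor(53, 22)
= greatest_common_divisor(22, 53 % 22) = greatest_common_divisor(22, 9)
= greatest_common_divisor(9, 22 % 9) = greatest_common_divisor(9, 4)
= greatest_common_divisor(4, 9 % 4) = greatest_common_divisor(4, 1)
= greatest_common_divisor(1, 4 % 1) = greatest_common_divisor(1, 0)
b == 0, return a = 1


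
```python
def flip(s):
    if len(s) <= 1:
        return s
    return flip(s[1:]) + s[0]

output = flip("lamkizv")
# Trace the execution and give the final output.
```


flip("lamkizv")
= flip("amkizv") + "l"
= flip("mkizv") + "a" + "l"
= flip("kizv") + "m" + "a" + "l"
= flip("izv") + "k" + "m" + "a" + "l"
= flip("zv") + "i" + "k" + "m" + "a" + "l"
= flip("v") + "z" + "i" + "k" + "m" + "a" + "l"
= "v" + "z" + "i" + "k" + "m" + "a" + "l"
= "vzikmal"


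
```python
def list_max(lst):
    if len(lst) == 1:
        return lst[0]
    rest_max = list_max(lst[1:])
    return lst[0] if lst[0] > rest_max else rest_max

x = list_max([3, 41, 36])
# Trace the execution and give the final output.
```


list_max([3, 41, 36])
= compare 3 with list_max([41, 36])
= compare 41 with list_max([36])
Base: list_max([36]) = 36
compare 41 with 36: max = 41
compare 3 with 41: max = 41
= 41


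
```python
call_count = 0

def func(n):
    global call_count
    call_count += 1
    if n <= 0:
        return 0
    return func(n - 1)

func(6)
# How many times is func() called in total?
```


func(6) calls func(5) calls ... calls func(0)
Total calls: 6 + 1 (for base case) = 7


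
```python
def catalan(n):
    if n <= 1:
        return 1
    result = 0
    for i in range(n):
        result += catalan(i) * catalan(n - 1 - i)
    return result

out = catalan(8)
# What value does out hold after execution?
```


catalan(8)
= sum of catalan(i) * catalan(8-1-i) for i in 0..7
First compute sub-values bottom-up:
  catalan(0) = 1, catalan(1) = 1
  catalan(2) = 1*1 + 1*1 = 2
  catalan(3) = 1*2 + 1*1 + 2*1 = 5
  catalan(4) = 1*5 + 1*2 + 2*1 + 5*1 = 14
  catalan(5) = 1*14 + 1*5 + 2*2 + 5*1 + 14*1 = 42
  catalan(6) = 1*42 + 1*14 + 2*5 + 5*2 + 14*1 + 42*1 = 132
  catalan(7) = 1*132 + 1*42 + 2*14 + 5*5 + 14*2 + 42*1 + 132*1 = 429
Now catalan(8):
  catalan(0)*catalan(7) = 1*429 = 429
  catalan(1)*catalan(6) = 1*132 = 132
  catalan(2)*catalan(5) = 2*42 = 84
  catalan(3)*catalan(4) = 5*14 = 70
  catalan(4)*catalan(3) = 14*5 = 70
  catalan(5)*catalan(2) = 42*2 = 84
  catalan(6)*catalan(1) = 132*1 = 132
  catalan(7)*catalan(0) = 429*1 = 429
= 429 + 132 + 84 + 70 + 70 + 84 + 132 + 429
= 1430


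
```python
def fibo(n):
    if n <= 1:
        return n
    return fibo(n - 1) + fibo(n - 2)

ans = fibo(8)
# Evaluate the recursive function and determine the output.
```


fibo(8)
= fibo(7) + fibo(6)
= (fibo(6) + fibo(5)) + fibo(6)
Computing bottom-up: fibo(0)=0, fibo(1)=1, fibo(2)=1, fibo(3)=2, fibo(4)=3, fibo(5)=5, fibo(6)=8, fibo(7)=13, fibo(8)=21
= 21


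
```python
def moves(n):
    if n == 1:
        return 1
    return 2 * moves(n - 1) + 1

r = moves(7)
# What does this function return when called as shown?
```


moves(7)
= 2 * moves(6) + 1
= 2 * (2 * moves(5) + 1) + 1
= 2 * (2 * (2 * moves(4) + 1) + 1) + 1
= 2 * (2 * (2 * (2 * moves(3) + 1) + 1) + 1) + 1
= 2 * (2 * (2 * (2 * (2 * moves(2) + 1) + 1) + 1) + 1) + 1
= 2 * (2 * (2 * (2 * (2 * (2 * moves(1) + 1) + 1) + 1) + 1) + 1) + 1
Now compute bottom-up:
moves(1) = 1
moves(2) = 2 * 1 + 1 = 3
moves(3) = 2 * 3 + 1 = 7
moves(4) = 2 * 7 + 1 = 15
moves(5) = 2 * 15 + 1 = 31
moves(6) = 2 * 31 + 1 = 63
moves(7) = 2 * 63 + 1 = 127
= 127


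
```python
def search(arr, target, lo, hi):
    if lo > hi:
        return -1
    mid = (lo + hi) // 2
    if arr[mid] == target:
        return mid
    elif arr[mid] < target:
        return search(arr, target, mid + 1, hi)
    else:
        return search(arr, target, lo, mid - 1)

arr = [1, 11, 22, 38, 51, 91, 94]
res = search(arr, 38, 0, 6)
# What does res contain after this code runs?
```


search(arr, 38, 0, 6)
lo=0, hi=6, mid=3, arr[mid]=38
arr[3] == 38, found at index 3
= 3


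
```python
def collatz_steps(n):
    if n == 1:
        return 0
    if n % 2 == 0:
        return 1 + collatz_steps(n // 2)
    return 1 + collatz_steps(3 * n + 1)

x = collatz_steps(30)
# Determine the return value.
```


collatz_steps(30)
30 is even -> collatz_steps(15)
15 is odd -> 3*15+1 = 46 -> collatz_steps(46)
46 is even -> collatz_steps(23)
23 is odd -> 3*23+1 = 70 -> collatz_steps(70)
70 is even -> collatz_steps(35)
35 is odd -> 3*35+1 = 106 -> collatz_steps(106)
106 is even -> collatz_steps(53)
53 is odd -> 3*53+1 = 160 -> collatz_steps(160)
160 is even -> collatz_steps(80)
80 is even -> collatz_steps(40)
40 is even -> collatz_steps(20)
20 is even -> collatz_steps(10)
10 is even -> collatz_steps(5)
5 is odd -> 3*5+1 = 16 -> collatz_steps(16)
16 is even -> collatz_steps(8)
8 is even -> collatz_steps(4)
4 is even -> collatz_steps(2)
2 is even -> collatz_steps(1)
Reached 1 after 18 steps
= 18


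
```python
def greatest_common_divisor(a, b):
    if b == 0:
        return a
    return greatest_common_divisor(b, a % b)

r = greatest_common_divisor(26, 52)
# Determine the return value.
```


greatest_common_divisor(26, 52)
= greatest_common_divisor(52, 26 % 52) = greatest_common_divisor(52, 26)
= greatest_common_divisor(26, 52 % 26) = greatest_common_divisor(26, 0)
b == 0, return a = 26


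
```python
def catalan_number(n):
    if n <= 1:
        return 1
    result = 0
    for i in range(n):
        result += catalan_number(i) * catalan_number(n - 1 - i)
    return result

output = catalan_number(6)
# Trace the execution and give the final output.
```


catalan_number(6)
= sum of catalan_number(i) * catalan_number(6-1-i) for i in 0..5
First compute sub-values bottom-up:
  catalan_number(0) = 1, catalan_number(1) = 1
  catalan_number(2) = 1*1 + 1*1 = 2
  catalan_number(3) = 1*2 + 1*1 + 2*1 = 5
  catalan_number(4) = 1*5 + 1*2 + 2*1 + 5*1 = 14
  catalan_number(5) = 1*14 + 1*5 + 2*2 + 5*1 + 14*1 = 42
Now catalan_number(6):
  catalan_number(0)*catalan_number(5) = 1*42 = 42
  catalan_number(1)*catalan_number(4) = 1*14 = 14
  catalan_number(2)*catalan_number(3) = 2*5 = 10
  catalan_number(3)*catalan_number(2) = 5*2 = 10
  catalan_number(4)*catalan_number(1) = 14*1 = 14
  catalan_number(5)*catalan_number(0) = 42*1 = 42
= 42 + 14 + 10 + 10 + 14 + 42
= 132


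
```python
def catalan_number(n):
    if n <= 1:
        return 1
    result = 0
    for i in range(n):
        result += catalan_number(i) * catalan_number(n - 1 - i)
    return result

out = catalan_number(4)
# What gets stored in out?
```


catalan_number(4)
= sum of catalan_number(i) * catalan_number(4-1-i) for i in 0..3
First compute sub-values bottom-up:
  catalan_number(0) = 1, catalan_number(1) = 1
  catalan_number(2) = 1*1 + 1*1 = 2
  catalan_number(3) = 1*2 + 1*1 + 2*1 = 5
Now catalan_number(4):
  catalan_number(0)*catalan_number(3) = 1*5 = 5
  catalan_number(1)*catalan_number(2) = 1*2 = 2
  catalan_number(2)*catalan_number(1) = 2*1 = 2
  catalan_number(3)*catalan_number(0) = 5*1 = 5
= 5 + 2 + 2 + 5
= 14


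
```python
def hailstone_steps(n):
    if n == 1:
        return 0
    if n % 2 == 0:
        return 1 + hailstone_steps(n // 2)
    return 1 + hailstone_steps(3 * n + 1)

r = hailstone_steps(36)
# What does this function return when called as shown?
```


hailstone_steps(36)
36 is even -> hailstone_steps(18)
18 is even -> hailstone_steps(9)
9 is odd -> 3*9+1 = 28 -> hailstone_steps(28)
28 is even -> hailstone_steps(14)
14 is even -> hailstone_steps(7)
7 is odd -> 3*7+1 = 22 -> hailstone_steps(22)
22 is even -> hailstone_steps(11)
11 is odd -> 3*11+1 = 34 -> hailstone_steps(34)
34 is even -> hailstone_steps(17)
17 is odd -> 3*17+1 = 52 -> hailstone_steps(52)
52 is even -> hailstone_steps(26)
26 is even -> hailstone_steps(13)
13 is odd -> 3*13+1 = 40 -> hailstone_steps(40)
40 is even -> hailstone_steps(20)
20 is even -> hailstone_steps(10)
10 is even -> hailstone_steps(5)
5 is odd -> 3*5+1 = 16 -> hailstone_steps(16)
16 is even -> hailstone_steps(8)
8 is even -> hailstone_steps(4)
4 is even -> hailstone_steps(2)
2 is even -> hailstone_steps(1)
Reached 1 after 21 steps
= 21


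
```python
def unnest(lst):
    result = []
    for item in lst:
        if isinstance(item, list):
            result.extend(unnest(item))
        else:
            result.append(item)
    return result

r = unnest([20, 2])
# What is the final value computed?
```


unnest([20, 2])
Processing each element:
  20 is not a list -> append 20
  2 is not a list -> append 2
= [20, 2]


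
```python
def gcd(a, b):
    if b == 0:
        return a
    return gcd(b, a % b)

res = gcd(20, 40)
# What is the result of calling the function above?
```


gcd(20, 40)
= gcd(40, 20 % 40) = gcd(40, 20)
= gcd(20, 40 % 20) = gcd(20, 0)
b == 0, return a = 20


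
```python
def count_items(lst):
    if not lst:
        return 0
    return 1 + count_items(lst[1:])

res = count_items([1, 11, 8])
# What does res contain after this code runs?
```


count_items([1, 11, 8])
= 1 + count_items([11, 8])
= 1 + 1 + count_items([8])
= 1 + 1 + 1 + count_items([])
= 1 + 1 + 1 + 0
= 3


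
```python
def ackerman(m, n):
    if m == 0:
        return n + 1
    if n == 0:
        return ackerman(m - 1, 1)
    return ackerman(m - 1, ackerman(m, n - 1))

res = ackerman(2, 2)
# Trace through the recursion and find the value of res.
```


ackerman(2, 2)
= ackerman(1, ackerman(2, 1))
First compute ackerman(2, 1) = 5
= ackerman(1, 5)
= 7


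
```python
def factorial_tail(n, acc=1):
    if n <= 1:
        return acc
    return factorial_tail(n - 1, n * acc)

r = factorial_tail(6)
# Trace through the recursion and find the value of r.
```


factorial_tail(6, 1)
= factorial_tail(5, 6 * 1) = factorial_tail(5, 6)
= factorial_tail(4, 5 * 6) = factorial_tail(4, 30)
= factorial_tail(3, 4 * 30) = factorial_tail(3, 120)
= factorial_tail(2, 3 * 120) = factorial_tail(2, 360)
= factorial_tail(1, 2 * 360) = factorial_tail(1, 720)
n <= 1, return acc = 720


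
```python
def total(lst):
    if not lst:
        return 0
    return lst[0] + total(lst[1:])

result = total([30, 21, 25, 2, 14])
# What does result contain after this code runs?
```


total([30, 21, 25, 2, 14])
= 30 + total([21, 25, 2, 14])
= 30 + 21 + total([25, 2, 14])
= 30 + 21 + 25 + total([2, 14])
= 30 + 21 + 25 + 2 + total([14])
= 30 + 21 + 25 + 2 + 14 + total([])
= 30 + 21 + 25 + 2 + 14 + 0
= 92


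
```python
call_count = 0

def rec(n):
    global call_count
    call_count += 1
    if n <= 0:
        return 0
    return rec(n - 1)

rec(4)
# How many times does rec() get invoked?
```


rec(4) calls rec(3) calls ... calls rec(0)
Total calls: 4 + 1 (for base case) = 5


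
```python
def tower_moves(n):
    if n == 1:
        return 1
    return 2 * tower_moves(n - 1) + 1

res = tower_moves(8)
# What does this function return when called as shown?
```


tower_moves(8)
= 2 * tower_moves(7) + 1
= 2 * (2 * tower_moves(6) + 1) + 1
= 2 * (2 * (2 * tower_moves(5) + 1) + 1) + 1
= 2 * (2 * (2 * (2 * tower_moves(4) + 1) + 1) + 1) + 1
= 2 * (2 * (2 * (2 * (2 * tower_moves(3) + 1) + 1) + 1) + 1) + 1
= 2 * (2 * (2 * (2 * (2 * (2 * tower_moves(2) + 1) + 1) + 1) + 1) + 1) + 1
= 2 * (2 * (2 * (2 * (2 * (2 * (2 * tower_moves(1) + 1) + 1) + 1) + 1) + 1) + 1) + 1
Now compute bottom-up:
tower_moves(1) = 1
tower_moves(2) = 2 * 1 + 1 = 3
tower_moves(3) = 2 * 3 + 1 = 7
tower_moves(4) = 2 * 7 + 1 = 15
tower_moves(5) = 2 * 15 + 1 = 31
tower_moves(6) = 2 * 31 + 1 = 63
tower_moves(7) = 2 * 63 + 1 = 127
tower_moves(8) = 2 * 127 + 1 = 255
= 255
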